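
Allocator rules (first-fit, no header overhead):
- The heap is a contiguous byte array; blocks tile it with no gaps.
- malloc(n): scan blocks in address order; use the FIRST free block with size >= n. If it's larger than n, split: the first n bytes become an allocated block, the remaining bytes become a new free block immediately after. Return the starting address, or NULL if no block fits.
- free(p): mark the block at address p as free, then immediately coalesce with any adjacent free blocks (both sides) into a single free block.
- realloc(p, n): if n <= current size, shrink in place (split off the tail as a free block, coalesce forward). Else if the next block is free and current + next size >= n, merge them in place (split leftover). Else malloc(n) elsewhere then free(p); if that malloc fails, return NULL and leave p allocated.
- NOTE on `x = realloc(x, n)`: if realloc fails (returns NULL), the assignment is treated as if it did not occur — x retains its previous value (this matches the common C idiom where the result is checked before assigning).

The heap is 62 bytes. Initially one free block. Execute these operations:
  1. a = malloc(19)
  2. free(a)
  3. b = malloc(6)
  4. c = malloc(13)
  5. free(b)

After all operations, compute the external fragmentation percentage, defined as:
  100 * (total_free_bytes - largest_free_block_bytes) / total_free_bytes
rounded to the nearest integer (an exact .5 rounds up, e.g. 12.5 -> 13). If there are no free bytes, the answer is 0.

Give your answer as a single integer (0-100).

Op 1: a = malloc(19) -> a = 0; heap: [0-18 ALLOC][19-61 FREE]
Op 2: free(a) -> (freed a); heap: [0-61 FREE]
Op 3: b = malloc(6) -> b = 0; heap: [0-5 ALLOC][6-61 FREE]
Op 4: c = malloc(13) -> c = 6; heap: [0-5 ALLOC][6-18 ALLOC][19-61 FREE]
Op 5: free(b) -> (freed b); heap: [0-5 FREE][6-18 ALLOC][19-61 FREE]
Free blocks: [6 43] total_free=49 largest=43 -> 100*(49-43)/49 = 600/49 ≈ 12.245 -> rounds to 12

Answer: 12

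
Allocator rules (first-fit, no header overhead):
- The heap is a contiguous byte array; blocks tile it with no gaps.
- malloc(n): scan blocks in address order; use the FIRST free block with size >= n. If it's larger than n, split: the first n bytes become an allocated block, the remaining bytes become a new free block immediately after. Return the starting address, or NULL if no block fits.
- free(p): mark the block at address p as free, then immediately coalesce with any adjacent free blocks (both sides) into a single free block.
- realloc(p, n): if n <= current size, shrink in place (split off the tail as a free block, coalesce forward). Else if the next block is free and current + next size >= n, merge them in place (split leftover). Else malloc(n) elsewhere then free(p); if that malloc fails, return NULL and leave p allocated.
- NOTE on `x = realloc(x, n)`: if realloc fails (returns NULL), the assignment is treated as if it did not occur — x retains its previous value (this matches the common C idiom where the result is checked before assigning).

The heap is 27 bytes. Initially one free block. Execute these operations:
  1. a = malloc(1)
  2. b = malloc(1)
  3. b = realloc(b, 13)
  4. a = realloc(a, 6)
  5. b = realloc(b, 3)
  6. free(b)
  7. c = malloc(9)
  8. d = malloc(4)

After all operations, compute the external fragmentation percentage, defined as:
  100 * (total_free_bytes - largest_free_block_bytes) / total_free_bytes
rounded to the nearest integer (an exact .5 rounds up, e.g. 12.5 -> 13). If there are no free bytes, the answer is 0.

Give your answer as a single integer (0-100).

Answer: 13

Derivation:
Op 1: a = malloc(1) -> a = 0; heap: [0-0 ALLOC][1-26 FREE]
Op 2: b = malloc(1) -> b = 1; heap: [0-0 ALLOC][1-1 ALLOC][2-26 FREE]
Op 3: b = realloc(b, 13) -> b = 1; heap: [0-0 ALLOC][1-13 ALLOC][14-26 FREE]
Op 4: a = realloc(a, 6) -> a = 14; heap: [0-0 FREE][1-13 ALLOC][14-19 ALLOC][20-26 FREE]
Op 5: b = realloc(b, 3) -> b = 1; heap: [0-0 FREE][1-3 ALLOC][4-13 FREE][14-19 ALLOC][20-26 FREE]
Op 6: free(b) -> (freed b); heap: [0-13 FREE][14-19 ALLOC][20-26 FREE]
Op 7: c = malloc(9) -> c = 0; heap: [0-8 ALLOC][9-13 FREE][14-19 ALLOC][20-26 FREE]
Op 8: d = malloc(4) -> d = 9; heap: [0-8 ALLOC][9-12 ALLOC][13-13 FREE][14-19 ALLOC][20-26 FREE]
Free blocks: [1 7] total_free=8 largest=7 -> 100*(8-7)/8 = 100/8 = 12.5 -> rounds to 13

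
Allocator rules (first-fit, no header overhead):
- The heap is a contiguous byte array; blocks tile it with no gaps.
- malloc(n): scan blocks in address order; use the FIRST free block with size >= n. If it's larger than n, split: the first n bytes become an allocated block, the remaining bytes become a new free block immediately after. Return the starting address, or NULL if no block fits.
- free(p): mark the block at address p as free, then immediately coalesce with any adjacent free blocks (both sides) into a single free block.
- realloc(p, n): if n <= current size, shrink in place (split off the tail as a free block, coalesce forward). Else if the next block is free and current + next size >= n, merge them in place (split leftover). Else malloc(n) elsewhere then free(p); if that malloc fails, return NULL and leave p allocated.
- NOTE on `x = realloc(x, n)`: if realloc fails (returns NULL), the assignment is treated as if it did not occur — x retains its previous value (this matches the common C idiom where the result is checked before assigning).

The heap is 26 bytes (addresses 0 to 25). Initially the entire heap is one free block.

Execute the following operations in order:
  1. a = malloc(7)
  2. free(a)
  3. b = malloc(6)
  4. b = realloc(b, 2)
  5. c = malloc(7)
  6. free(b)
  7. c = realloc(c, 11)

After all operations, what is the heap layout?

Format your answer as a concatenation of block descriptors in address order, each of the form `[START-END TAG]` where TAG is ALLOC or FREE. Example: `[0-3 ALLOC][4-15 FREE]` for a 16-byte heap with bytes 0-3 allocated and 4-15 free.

Answer: [0-1 FREE][2-12 ALLOC][13-25 FREE]

Derivation:
Op 1: a = malloc(7) -> a = 0; heap: [0-6 ALLOC][7-25 FREE]
Op 2: free(a) -> (freed a); heap: [0-25 FREE]
Op 3: b = malloc(6) -> b = 0; heap: [0-5 ALLOC][6-25 FREE]
Op 4: b = realloc(b, 2) -> b = 0; heap: [0-1 ALLOC][2-25 FREE]
Op 5: c = malloc(7) -> c = 2; heap: [0-1 ALLOC][2-8 ALLOC][9-25 FREE]
Op 6: free(b) -> (freed b); heap: [0-1 FREE][2-8 ALLOC][9-25 FREE]
Op 7: c = realloc(c, 11) -> c = 2; heap: [0-1 FREE][2-12 ALLOC][13-25 FREE]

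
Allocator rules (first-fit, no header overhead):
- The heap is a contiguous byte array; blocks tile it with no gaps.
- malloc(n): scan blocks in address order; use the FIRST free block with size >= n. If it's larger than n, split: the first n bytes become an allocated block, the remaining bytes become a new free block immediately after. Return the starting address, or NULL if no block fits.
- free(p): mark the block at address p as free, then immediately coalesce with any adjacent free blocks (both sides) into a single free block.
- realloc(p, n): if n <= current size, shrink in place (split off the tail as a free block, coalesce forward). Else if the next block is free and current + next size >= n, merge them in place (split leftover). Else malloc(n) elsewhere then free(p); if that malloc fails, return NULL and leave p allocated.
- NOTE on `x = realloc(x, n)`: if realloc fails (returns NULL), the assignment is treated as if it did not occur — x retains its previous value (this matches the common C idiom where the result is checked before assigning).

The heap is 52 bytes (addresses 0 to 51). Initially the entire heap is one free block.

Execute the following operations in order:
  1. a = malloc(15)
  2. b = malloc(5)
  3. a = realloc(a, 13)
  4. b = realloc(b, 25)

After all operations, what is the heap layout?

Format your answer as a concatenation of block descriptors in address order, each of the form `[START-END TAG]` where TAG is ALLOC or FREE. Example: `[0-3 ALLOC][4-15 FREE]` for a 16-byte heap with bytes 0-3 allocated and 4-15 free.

Answer: [0-12 ALLOC][13-14 FREE][15-39 ALLOC][40-51 FREE]

Derivation:
Op 1: a = malloc(15) -> a = 0; heap: [0-14 ALLOC][15-51 FREE]
Op 2: b = malloc(5) -> b = 15; heap: [0-14 ALLOC][15-19 ALLOC][20-51 FREE]
Op 3: a = realloc(a, 13) -> a = 0; heap: [0-12 ALLOC][13-14 FREE][15-19 ALLOC][20-51 FREE]
Op 4: b = realloc(b, 25) -> b = 15; heap: [0-12 ALLOC][13-14 FREE][15-39 ALLOC][40-51 FREE]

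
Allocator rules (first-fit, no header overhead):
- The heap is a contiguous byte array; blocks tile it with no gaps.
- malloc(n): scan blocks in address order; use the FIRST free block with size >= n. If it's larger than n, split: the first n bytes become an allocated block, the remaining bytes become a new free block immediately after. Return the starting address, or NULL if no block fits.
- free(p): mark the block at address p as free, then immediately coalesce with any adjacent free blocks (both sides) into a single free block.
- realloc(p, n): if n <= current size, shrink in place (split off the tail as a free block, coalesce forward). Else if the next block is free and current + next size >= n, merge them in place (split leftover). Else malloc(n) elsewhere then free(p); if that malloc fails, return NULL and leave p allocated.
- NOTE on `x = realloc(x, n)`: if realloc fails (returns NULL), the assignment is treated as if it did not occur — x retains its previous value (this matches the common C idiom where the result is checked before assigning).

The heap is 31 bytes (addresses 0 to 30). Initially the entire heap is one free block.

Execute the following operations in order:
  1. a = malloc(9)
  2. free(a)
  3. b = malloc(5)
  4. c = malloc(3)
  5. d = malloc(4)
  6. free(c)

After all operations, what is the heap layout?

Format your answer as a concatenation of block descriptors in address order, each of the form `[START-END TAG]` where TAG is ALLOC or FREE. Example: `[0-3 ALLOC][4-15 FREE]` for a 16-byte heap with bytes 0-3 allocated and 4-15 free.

Op 1: a = malloc(9) -> a = 0; heap: [0-8 ALLOC][9-30 FREE]
Op 2: free(a) -> (freed a); heap: [0-30 FREE]
Op 3: b = malloc(5) -> b = 0; heap: [0-4 ALLOC][5-30 FREE]
Op 4: c = malloc(3) -> c = 5; heap: [0-4 ALLOC][5-7 ALLOC][8-30 FREE]
Op 5: d = malloc(4) -> d = 8; heap: [0-4 ALLOC][5-7 ALLOC][8-11 ALLOC][12-30 FREE]
Op 6: free(c) -> (freed c); heap: [0-4 ALLOC][5-7 FREE][8-11 ALLOC][12-30 FREE]

Answer: [0-4 ALLOC][5-7 FREE][8-11 ALLOC][12-30 FREE]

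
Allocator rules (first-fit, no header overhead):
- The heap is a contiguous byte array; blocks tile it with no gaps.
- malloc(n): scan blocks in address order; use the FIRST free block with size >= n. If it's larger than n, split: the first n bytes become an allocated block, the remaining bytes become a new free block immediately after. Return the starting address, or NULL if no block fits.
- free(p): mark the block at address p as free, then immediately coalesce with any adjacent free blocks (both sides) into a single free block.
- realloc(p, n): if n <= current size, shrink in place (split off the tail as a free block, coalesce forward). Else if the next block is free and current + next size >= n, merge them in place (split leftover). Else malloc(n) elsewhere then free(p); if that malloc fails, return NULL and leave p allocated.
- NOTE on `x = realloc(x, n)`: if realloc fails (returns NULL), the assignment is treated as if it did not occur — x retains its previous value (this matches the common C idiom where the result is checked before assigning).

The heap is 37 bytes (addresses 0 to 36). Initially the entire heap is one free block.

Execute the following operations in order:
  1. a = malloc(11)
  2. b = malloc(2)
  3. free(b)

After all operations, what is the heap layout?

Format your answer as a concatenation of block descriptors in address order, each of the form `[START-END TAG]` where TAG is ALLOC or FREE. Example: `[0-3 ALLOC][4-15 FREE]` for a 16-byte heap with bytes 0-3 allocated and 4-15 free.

Answer: [0-10 ALLOC][11-36 FREE]

Derivation:
Op 1: a = malloc(11) -> a = 0; heap: [0-10 ALLOC][11-36 FREE]
Op 2: b = malloc(2) -> b = 11; heap: [0-10 ALLOC][11-12 ALLOC][13-36 FREE]
Op 3: free(b) -> (freed b); heap: [0-10 ALLOC][11-36 FREE]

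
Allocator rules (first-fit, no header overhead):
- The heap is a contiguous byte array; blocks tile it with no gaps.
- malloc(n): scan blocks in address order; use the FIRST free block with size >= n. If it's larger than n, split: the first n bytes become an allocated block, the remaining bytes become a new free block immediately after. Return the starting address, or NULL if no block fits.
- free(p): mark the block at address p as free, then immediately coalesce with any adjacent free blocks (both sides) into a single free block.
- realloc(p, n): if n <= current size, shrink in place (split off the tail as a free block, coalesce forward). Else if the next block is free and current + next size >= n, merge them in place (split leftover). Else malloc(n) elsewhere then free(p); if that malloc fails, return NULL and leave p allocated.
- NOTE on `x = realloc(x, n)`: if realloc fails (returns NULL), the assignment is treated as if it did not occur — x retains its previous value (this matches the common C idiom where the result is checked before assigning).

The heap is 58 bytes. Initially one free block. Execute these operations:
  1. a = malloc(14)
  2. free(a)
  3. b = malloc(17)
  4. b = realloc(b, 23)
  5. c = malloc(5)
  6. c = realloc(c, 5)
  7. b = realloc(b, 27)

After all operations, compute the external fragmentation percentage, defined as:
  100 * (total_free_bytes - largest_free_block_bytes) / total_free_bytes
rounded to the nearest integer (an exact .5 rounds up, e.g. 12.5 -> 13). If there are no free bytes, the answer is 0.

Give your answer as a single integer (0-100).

Op 1: a = malloc(14) -> a = 0; heap: [0-13 ALLOC][14-57 FREE]
Op 2: free(a) -> (freed a); heap: [0-57 FREE]
Op 3: b = malloc(17) -> b = 0; heap: [0-16 ALLOC][17-57 FREE]
Op 4: b = realloc(b, 23) -> b = 0; heap: [0-22 ALLOC][23-57 FREE]
Op 5: c = malloc(5) -> c = 23; heap: [0-22 ALLOC][23-27 ALLOC][28-57 FREE]
Op 6: c = realloc(c, 5) -> c = 23; heap: [0-22 ALLOC][23-27 ALLOC][28-57 FREE]
Op 7: b = realloc(b, 27) -> b = 28; heap: [0-22 FREE][23-27 ALLOC][28-54 ALLOC][55-57 FREE]
Free blocks: [23 3] total_free=26 largest=23 -> 100*(26-23)/26 = 300/26 ≈ 11.538 -> rounds to 12

Answer: 12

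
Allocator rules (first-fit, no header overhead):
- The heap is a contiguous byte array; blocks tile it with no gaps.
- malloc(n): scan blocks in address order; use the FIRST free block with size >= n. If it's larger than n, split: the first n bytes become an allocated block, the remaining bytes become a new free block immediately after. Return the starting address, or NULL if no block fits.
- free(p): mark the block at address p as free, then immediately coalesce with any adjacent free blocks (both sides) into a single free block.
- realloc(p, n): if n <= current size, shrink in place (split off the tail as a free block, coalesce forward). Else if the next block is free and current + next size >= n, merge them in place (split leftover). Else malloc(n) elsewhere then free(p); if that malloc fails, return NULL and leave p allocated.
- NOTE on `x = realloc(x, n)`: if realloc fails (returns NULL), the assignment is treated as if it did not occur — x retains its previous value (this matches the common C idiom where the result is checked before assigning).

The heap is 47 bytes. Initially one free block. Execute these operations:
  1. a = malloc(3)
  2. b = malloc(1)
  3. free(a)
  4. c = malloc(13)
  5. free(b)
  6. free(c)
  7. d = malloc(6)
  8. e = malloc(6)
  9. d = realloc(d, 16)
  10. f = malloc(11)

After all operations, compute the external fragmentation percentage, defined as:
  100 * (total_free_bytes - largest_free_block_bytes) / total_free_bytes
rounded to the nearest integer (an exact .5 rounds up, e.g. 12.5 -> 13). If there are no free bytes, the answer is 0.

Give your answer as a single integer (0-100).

Answer: 43

Derivation:
Op 1: a = malloc(3) -> a = 0; heap: [0-2 ALLOC][3-46 FREE]
Op 2: b = malloc(1) -> b = 3; heap: [0-2 ALLOC][3-3 ALLOC][4-46 FREE]
Op 3: free(a) -> (freed a); heap: [0-2 FREE][3-3 ALLOC][4-46 FREE]
Op 4: c = malloc(13) -> c = 4; heap: [0-2 FREE][3-3 ALLOC][4-16 ALLOC][17-46 FREE]
Op 5: free(b) -> (freed b); heap: [0-3 FREE][4-16 ALLOC][17-46 FREE]
Op 6: free(c) -> (freed c); heap: [0-46 FREE]
Op 7: d = malloc(6) -> d = 0; heap: [0-5 ALLOC][6-46 FREE]
Op 8: e = malloc(6) -> e = 6; heap: [0-5 ALLOC][6-11 ALLOC][12-46 FREE]
Op 9: d = realloc(d, 16) -> d = 12; heap: [0-5 FREE][6-11 ALLOC][12-27 ALLOC][28-46 FREE]
Op 10: f = malloc(11) -> f = 28; heap: [0-5 FREE][6-11 ALLOC][12-27 ALLOC][28-38 ALLOC][39-46 FREE]
Free blocks: [6 8] total_free=14 largest=8 -> 100*(14-8)/14 = 600/14 ≈ 42.857 -> rounds to 43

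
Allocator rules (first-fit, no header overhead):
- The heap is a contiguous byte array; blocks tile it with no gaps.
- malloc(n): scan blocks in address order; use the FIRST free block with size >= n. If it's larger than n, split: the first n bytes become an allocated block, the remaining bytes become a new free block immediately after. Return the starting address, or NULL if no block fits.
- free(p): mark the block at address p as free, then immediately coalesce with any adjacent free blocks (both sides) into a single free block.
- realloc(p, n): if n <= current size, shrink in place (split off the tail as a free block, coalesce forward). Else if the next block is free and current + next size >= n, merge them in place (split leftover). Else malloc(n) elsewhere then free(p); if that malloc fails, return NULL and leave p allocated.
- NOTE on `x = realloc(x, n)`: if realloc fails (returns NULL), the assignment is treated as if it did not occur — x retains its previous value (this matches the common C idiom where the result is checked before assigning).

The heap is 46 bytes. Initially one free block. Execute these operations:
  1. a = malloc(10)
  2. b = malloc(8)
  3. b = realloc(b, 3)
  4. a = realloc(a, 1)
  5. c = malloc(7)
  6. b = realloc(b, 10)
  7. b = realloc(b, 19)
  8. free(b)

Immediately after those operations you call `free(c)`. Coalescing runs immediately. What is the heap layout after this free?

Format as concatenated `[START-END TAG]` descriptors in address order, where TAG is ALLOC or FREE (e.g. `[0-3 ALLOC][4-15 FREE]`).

Answer: [0-0 ALLOC][1-45 FREE]

Derivation:
Op 1: a = malloc(10) -> a = 0; heap: [0-9 ALLOC][10-45 FREE]
Op 2: b = malloc(8) -> b = 10; heap: [0-9 ALLOC][10-17 ALLOC][18-45 FREE]
Op 3: b = realloc(b, 3) -> b = 10; heap: [0-9 ALLOC][10-12 ALLOC][13-45 FREE]
Op 4: a = realloc(a, 1) -> a = 0; heap: [0-0 ALLOC][1-9 FREE][10-12 ALLOC][13-45 FREE]
Op 5: c = malloc(7) -> c = 1; heap: [0-0 ALLOC][1-7 ALLOC][8-9 FREE][10-12 ALLOC][13-45 FREE]
Op 6: b = realloc(b, 10) -> b = 10; heap: [0-0 ALLOC][1-7 ALLOC][8-9 FREE][10-19 ALLOC][20-45 FREE]
Op 7: b = realloc(b, 19) -> b = 10; heap: [0-0 ALLOC][1-7 ALLOC][8-9 FREE][10-28 ALLOC][29-45 FREE]
Op 8: free(b) -> (freed b); heap: [0-0 ALLOC][1-7 ALLOC][8-45 FREE]
free(c): c = 1 -> block [1-7 ALLOC]; mark free, coalesce with adjacent free neighbors -> [0-0 ALLOC][1-45 FREE]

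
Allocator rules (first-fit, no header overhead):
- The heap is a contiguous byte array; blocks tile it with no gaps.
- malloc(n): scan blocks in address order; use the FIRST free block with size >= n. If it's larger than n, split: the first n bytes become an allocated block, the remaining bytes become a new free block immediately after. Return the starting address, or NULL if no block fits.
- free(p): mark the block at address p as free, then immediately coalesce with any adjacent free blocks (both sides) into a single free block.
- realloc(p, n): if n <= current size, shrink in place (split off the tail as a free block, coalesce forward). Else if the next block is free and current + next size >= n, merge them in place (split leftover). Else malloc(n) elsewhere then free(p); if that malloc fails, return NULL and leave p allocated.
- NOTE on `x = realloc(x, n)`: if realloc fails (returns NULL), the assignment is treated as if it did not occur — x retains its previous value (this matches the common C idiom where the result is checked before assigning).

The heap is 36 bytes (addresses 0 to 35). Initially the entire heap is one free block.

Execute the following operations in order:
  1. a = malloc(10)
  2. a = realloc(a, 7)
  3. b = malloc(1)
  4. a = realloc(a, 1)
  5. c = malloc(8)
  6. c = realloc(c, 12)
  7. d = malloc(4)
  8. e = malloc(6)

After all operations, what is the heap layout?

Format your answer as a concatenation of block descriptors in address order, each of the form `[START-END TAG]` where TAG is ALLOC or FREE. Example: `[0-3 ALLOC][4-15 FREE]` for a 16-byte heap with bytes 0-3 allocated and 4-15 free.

Answer: [0-0 ALLOC][1-4 ALLOC][5-6 FREE][7-7 ALLOC][8-19 ALLOC][20-25 ALLOC][26-35 FREE]

Derivation:
Op 1: a = malloc(10) -> a = 0; heap: [0-9 ALLOC][10-35 FREE]
Op 2: a = realloc(a, 7) -> a = 0; heap: [0-6 ALLOC][7-35 FREE]
Op 3: b = malloc(1) -> b = 7; heap: [0-6 ALLOC][7-7 ALLOC][8-35 FREE]
Op 4: a = realloc(a, 1) -> a = 0; heap: [0-0 ALLOC][1-6 FREE][7-7 ALLOC][8-35 FREE]
Op 5: c = malloc(8) -> c = 8; heap: [0-0 ALLOC][1-6 FREE][7-7 ALLOC][8-15 ALLOC][16-35 FREE]
Op 6: c = realloc(c, 12) -> c = 8; heap: [0-0 ALLOC][1-6 FREE][7-7 ALLOC][8-19 ALLOC][20-35 FREE]
Op 7: d = malloc(4) -> d = 1; heap: [0-0 ALLOC][1-4 ALLOC][5-6 FREE][7-7 ALLOC][8-19 ALLOC][20-35 FREE]
Op 8: e = malloc(6) -> e = 20; heap: [0-0 ALLOC][1-4 ALLOC][5-6 FREE][7-7 ALLOC][8-19 ALLOC][20-25 ALLOC][26-35 FREE]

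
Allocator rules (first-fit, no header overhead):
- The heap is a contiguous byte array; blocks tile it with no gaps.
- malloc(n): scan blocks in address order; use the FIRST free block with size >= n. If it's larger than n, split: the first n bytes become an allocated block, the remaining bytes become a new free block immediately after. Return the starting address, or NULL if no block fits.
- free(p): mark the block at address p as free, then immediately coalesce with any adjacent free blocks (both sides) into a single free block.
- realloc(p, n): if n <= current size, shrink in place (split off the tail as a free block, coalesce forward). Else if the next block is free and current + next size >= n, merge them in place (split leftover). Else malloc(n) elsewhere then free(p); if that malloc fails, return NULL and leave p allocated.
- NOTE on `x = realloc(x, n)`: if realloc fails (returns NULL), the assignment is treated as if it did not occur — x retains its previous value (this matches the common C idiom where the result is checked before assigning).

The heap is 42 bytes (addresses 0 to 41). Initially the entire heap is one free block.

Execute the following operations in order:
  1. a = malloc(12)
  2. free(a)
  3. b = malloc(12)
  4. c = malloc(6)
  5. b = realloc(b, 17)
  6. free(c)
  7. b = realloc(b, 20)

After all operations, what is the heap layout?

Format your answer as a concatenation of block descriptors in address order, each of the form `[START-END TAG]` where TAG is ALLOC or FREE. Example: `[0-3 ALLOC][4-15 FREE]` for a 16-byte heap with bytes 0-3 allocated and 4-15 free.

Answer: [0-17 FREE][18-37 ALLOC][38-41 FREE]

Derivation:
Op 1: a = malloc(12) -> a = 0; heap: [0-11 ALLOC][12-41 FREE]
Op 2: free(a) -> (freed a); heap: [0-41 FREE]
Op 3: b = malloc(12) -> b = 0; heap: [0-11 ALLOC][12-41 FREE]
Op 4: c = malloc(6) -> c = 12; heap: [0-11 ALLOC][12-17 ALLOC][18-41 FREE]
Op 5: b = realloc(b, 17) -> b = 18; heap: [0-11 FREE][12-17 ALLOC][18-34 ALLOC][35-41 FREE]
Op 6: free(c) -> (freed c); heap: [0-17 FREE][18-34 ALLOC][35-41 FREE]
Op 7: b = realloc(b, 20) -> b = 18; heap: [0-17 FREE][18-37 ALLOC][38-41 FREE]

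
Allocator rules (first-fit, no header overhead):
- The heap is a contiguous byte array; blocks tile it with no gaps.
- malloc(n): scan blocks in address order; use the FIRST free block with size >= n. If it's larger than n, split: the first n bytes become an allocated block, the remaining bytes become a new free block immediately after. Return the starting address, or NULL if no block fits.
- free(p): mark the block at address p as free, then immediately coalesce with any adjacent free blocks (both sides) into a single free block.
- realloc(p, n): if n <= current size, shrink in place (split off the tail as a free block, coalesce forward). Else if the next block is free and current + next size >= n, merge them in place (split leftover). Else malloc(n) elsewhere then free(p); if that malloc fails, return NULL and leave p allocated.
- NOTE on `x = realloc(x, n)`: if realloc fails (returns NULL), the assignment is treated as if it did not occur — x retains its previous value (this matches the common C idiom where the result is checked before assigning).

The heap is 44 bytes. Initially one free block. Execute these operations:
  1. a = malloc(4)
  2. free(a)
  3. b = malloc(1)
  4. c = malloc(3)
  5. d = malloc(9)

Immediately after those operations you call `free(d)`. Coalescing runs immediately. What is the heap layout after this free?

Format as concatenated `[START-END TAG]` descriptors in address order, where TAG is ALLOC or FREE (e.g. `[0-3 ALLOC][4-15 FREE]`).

Op 1: a = malloc(4) -> a = 0; heap: [0-3 ALLOC][4-43 FREE]
Op 2: free(a) -> (freed a); heap: [0-43 FREE]
Op 3: b = malloc(1) -> b = 0; heap: [0-0 ALLOC][1-43 FREE]
Op 4: c = malloc(3) -> c = 1; heap: [0-0 ALLOC][1-3 ALLOC][4-43 FREE]
Op 5: d = malloc(9) -> d = 4; heap: [0-0 ALLOC][1-3 ALLOC][4-12 ALLOC][13-43 FREE]
free(d): d = 4 -> block [4-12 ALLOC]; mark free, coalesce with adjacent free neighbors -> [0-0 ALLOC][1-3 ALLOC][4-43 FREE]

Answer: [0-0 ALLOC][1-3 ALLOC][4-43 FREE]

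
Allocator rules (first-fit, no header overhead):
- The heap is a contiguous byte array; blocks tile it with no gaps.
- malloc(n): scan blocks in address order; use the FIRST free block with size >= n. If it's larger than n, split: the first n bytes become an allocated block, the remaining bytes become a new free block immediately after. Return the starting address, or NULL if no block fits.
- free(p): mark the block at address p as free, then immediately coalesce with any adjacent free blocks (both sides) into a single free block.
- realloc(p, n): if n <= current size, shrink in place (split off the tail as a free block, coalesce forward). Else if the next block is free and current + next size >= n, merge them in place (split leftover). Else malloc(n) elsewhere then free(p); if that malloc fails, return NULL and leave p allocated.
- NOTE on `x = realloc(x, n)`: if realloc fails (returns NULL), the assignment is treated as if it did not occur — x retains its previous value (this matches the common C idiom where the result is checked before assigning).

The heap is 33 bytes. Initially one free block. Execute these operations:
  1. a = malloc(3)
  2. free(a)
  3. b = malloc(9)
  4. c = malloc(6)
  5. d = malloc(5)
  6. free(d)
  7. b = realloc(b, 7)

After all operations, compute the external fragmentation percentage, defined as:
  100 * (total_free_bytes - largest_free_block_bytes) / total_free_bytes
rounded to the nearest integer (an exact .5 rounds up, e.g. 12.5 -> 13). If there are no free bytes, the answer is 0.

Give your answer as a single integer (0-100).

Op 1: a = malloc(3) -> a = 0; heap: [0-2 ALLOC][3-32 FREE]
Op 2: free(a) -> (freed a); heap: [0-32 FREE]
Op 3: b = malloc(9) -> b = 0; heap: [0-8 ALLOC][9-32 FREE]
Op 4: c = malloc(6) -> c = 9; heap: [0-8 ALLOC][9-14 ALLOC][15-32 FREE]
Op 5: d = malloc(5) -> d = 15; heap: [0-8 ALLOC][9-14 ALLOC][15-19 ALLOC][20-32 FREE]
Op 6: free(d) -> (freed d); heap: [0-8 ALLOC][9-14 ALLOC][15-32 FREE]
Op 7: b = realloc(b, 7) -> b = 0; heap: [0-6 ALLOC][7-8 FREE][9-14 ALLOC][15-32 FREE]
Free blocks: [2 18] total_free=20 largest=18 -> 100*(20-18)/20 = 200/20 = 10

Answer: 10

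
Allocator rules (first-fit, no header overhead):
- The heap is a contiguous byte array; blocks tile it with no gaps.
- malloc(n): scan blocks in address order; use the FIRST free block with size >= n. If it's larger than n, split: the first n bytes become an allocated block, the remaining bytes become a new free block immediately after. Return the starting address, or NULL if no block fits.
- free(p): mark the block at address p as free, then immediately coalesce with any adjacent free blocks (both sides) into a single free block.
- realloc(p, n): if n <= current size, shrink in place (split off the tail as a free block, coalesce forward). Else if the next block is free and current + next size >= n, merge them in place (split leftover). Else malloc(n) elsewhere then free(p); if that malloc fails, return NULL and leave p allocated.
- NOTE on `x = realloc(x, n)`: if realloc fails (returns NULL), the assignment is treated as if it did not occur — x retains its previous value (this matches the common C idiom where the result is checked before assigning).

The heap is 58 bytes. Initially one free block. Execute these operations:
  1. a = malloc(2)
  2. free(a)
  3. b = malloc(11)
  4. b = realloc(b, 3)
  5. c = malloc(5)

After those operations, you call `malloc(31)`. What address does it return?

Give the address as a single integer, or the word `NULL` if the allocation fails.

Op 1: a = malloc(2) -> a = 0; heap: [0-1 ALLOC][2-57 FREE]
Op 2: free(a) -> (freed a); heap: [0-57 FREE]
Op 3: b = malloc(11) -> b = 0; heap: [0-10 ALLOC][11-57 FREE]
Op 4: b = realloc(b, 3) -> b = 0; heap: [0-2 ALLOC][3-57 FREE]
Op 5: c = malloc(5) -> c = 3; heap: [0-2 ALLOC][3-7 ALLOC][8-57 FREE]
malloc(31): first-fit scan over [0-2 ALLOC][3-7 ALLOC][8-57 FREE] -> 8

Answer: 8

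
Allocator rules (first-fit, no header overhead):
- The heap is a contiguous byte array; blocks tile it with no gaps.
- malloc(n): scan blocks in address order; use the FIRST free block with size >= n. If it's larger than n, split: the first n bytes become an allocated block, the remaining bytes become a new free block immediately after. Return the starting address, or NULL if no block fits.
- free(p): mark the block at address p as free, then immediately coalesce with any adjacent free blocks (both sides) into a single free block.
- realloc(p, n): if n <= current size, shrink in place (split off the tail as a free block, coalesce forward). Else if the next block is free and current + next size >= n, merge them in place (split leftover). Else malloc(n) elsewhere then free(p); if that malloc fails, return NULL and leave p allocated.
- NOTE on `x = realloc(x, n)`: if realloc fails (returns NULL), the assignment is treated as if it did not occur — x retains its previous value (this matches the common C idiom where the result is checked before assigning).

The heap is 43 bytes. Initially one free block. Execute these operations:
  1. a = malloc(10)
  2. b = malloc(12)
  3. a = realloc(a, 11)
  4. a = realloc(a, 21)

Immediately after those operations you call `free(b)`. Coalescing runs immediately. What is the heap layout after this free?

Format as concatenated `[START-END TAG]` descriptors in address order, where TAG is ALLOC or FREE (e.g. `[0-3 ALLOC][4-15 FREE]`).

Answer: [0-21 FREE][22-42 ALLOC]

Derivation:
Op 1: a = malloc(10) -> a = 0; heap: [0-9 ALLOC][10-42 FREE]
Op 2: b = malloc(12) -> b = 10; heap: [0-9 ALLOC][10-21 ALLOC][22-42 FREE]
Op 3: a = realloc(a, 11) -> a = 22; heap: [0-9 FREE][10-21 ALLOC][22-32 ALLOC][33-42 FREE]
Op 4: a = realloc(a, 21) -> a = 22; heap: [0-9 FREE][10-21 ALLOC][22-42 ALLOC]
free(b): b = 10 -> block [10-21 ALLOC]; mark free, coalesce with adjacent free neighbors -> [0-21 FREE][22-42 ALLOC]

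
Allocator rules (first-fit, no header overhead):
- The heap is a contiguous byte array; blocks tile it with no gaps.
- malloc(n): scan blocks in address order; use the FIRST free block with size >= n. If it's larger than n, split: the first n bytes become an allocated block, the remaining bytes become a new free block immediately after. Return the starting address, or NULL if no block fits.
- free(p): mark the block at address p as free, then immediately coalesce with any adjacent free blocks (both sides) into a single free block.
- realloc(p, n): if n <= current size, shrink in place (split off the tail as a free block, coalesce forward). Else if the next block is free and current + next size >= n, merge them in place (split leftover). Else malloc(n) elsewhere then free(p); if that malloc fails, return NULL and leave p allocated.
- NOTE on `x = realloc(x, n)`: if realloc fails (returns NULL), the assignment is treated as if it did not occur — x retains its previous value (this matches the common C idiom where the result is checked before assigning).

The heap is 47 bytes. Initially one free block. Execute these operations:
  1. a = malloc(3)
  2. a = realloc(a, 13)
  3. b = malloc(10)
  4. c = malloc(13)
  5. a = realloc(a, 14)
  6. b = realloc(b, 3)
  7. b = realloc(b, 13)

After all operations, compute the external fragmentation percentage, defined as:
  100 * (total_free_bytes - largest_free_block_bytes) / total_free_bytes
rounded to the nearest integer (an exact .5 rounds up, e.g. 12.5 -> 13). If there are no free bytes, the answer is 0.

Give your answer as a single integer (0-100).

Op 1: a = malloc(3) -> a = 0; heap: [0-2 ALLOC][3-46 FREE]
Op 2: a = realloc(a, 13) -> a = 0; heap: [0-12 ALLOC][13-46 FREE]
Op 3: b = malloc(10) -> b = 13; heap: [0-12 ALLOC][13-22 ALLOC][23-46 FREE]
Op 4: c = malloc(13) -> c = 23; heap: [0-12 ALLOC][13-22 ALLOC][23-35 ALLOC][36-46 FREE]
Op 5: a = realloc(a, 14) -> NULL (a unchanged); heap: [0-12 ALLOC][13-22 ALLOC][23-35 ALLOC][36-46 FREE]
Op 6: b = realloc(b, 3) -> b = 13; heap: [0-12 ALLOC][13-15 ALLOC][16-22 FREE][23-35 ALLOC][36-46 FREE]
Op 7: b = realloc(b, 13) -> NULL (b unchanged); heap: [0-12 ALLOC][13-15 ALLOC][16-22 FREE][23-35 ALLOC][36-46 FREE]
Free blocks: [7 11] total_free=18 largest=11 -> 100*(18-11)/18 = 700/18 ≈ 38.889 -> rounds to 39

Answer: 39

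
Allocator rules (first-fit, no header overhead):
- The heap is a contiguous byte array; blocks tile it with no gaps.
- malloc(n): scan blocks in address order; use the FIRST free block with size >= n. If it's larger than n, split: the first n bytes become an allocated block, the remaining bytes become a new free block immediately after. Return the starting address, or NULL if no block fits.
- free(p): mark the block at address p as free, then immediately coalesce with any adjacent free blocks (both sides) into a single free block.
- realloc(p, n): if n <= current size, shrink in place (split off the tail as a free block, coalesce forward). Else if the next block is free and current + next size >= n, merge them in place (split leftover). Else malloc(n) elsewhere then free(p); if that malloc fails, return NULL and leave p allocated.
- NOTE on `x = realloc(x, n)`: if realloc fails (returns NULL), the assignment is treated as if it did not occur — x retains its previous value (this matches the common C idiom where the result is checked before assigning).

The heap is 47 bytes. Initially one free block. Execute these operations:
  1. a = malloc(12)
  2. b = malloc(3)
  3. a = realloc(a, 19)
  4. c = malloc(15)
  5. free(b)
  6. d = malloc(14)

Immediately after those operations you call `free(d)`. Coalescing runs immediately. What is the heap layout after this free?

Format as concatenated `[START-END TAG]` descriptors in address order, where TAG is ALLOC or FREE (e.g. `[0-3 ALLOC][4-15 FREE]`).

Answer: [0-14 FREE][15-33 ALLOC][34-46 FREE]

Derivation:
Op 1: a = malloc(12) -> a = 0; heap: [0-11 ALLOC][12-46 FREE]
Op 2: b = malloc(3) -> b = 12; heap: [0-11 ALLOC][12-14 ALLOC][15-46 FREE]
Op 3: a = realloc(a, 19) -> a = 15; heap: [0-11 FREE][12-14 ALLOC][15-33 ALLOC][34-46 FREE]
Op 4: c = malloc(15) -> c = NULL; heap: [0-11 FREE][12-14 ALLOC][15-33 ALLOC][34-46 FREE]
Op 5: free(b) -> (freed b); heap: [0-14 FREE][15-33 ALLOC][34-46 FREE]
Op 6: d = malloc(14) -> d = 0; heap: [0-13 ALLOC][14-14 FREE][15-33 ALLOC][34-46 FREE]
free(d): d = 0 -> block [0-13 ALLOC]; mark free, coalesce with adjacent free neighbors -> [0-14 FREE][15-33 ALLOC][34-46 FREE]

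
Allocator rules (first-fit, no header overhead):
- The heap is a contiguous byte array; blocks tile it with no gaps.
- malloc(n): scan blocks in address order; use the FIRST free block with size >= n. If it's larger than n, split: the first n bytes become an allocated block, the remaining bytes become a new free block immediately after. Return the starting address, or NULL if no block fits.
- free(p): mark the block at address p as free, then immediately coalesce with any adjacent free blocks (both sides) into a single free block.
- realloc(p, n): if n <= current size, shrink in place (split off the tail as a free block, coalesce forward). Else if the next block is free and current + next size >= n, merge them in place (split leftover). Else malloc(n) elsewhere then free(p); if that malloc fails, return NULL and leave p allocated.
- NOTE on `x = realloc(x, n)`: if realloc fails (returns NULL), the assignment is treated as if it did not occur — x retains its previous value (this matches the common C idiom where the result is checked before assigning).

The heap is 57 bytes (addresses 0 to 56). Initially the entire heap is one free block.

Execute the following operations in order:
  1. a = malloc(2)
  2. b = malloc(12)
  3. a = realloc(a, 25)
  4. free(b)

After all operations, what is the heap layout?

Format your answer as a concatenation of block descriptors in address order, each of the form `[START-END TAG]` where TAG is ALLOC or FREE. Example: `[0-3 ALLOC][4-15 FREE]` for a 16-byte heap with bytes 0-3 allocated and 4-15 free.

Answer: [0-13 FREE][14-38 ALLOC][39-56 FREE]

Derivation:
Op 1: a = malloc(2) -> a = 0; heap: [0-1 ALLOC][2-56 FREE]
Op 2: b = malloc(12) -> b = 2; heap: [0-1 ALLOC][2-13 ALLOC][14-56 FREE]
Op 3: a = realloc(a, 25) -> a = 14; heap: [0-1 FREE][2-13 ALLOC][14-38 ALLOC][39-56 FREE]
Op 4: free(b) -> (freed b); heap: [0-13 FREE][14-38 ALLOC][39-56 FREE]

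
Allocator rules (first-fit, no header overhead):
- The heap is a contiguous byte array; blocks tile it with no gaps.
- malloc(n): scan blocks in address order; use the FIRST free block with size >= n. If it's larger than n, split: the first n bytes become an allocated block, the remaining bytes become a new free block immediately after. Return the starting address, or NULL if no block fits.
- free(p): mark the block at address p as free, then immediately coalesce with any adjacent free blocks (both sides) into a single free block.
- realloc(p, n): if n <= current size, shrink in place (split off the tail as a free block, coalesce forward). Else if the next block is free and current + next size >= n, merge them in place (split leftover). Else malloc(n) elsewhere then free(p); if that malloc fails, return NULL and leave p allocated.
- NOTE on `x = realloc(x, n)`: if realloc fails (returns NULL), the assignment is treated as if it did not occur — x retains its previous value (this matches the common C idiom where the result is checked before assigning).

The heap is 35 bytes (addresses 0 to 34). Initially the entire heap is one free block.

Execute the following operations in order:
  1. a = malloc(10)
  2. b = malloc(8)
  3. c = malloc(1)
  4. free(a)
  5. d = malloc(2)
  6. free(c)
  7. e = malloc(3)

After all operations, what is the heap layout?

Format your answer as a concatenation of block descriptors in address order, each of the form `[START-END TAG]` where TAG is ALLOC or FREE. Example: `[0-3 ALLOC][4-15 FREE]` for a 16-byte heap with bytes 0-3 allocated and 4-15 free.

Op 1: a = malloc(10) -> a = 0; heap: [0-9 ALLOC][10-34 FREE]
Op 2: b = malloc(8) -> b = 10; heap: [0-9 ALLOC][10-17 ALLOC][18-34 FREE]
Op 3: c = malloc(1) -> c = 18; heap: [0-9 ALLOC][10-17 ALLOC][18-18 ALLOC][19-34 FREE]
Op 4: free(a) -> (freed a); heap: [0-9 FREE][10-17 ALLOC][18-18 ALLOC][19-34 FREE]
Op 5: d = malloc(2) -> d = 0; heap: [0-1 ALLOC][2-9 FREE][10-17 ALLOC][18-18 ALLOC][19-34 FREE]
Op 6: free(c) -> (freed c); heap: [0-1 ALLOC][2-9 FREE][10-17 ALLOC][18-34 FREE]
Op 7: e = malloc(3) -> e = 2; heap: [0-1 ALLOC][2-4 ALLOC][5-9 FREE][10-17 ALLOC][18-34 FREE]

Answer: [0-1 ALLOC][2-4 ALLOC][5-9 FREE][10-17 ALLOC][18-34 FREE]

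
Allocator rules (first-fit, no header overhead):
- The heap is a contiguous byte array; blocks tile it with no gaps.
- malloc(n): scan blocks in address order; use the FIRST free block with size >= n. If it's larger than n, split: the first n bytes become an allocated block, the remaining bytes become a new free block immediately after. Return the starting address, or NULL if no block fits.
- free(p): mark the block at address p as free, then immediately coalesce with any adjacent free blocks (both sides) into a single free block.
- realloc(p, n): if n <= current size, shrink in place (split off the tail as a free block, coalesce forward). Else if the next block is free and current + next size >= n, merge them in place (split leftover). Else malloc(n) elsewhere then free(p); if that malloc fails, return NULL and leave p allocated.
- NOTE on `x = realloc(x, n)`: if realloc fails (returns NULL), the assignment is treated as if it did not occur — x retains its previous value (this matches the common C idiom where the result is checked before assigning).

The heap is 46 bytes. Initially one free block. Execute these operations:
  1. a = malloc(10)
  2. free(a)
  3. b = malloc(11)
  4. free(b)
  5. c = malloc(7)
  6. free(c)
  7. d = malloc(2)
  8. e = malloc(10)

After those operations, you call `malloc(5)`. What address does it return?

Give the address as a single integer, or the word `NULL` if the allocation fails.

Answer: 12

Derivation:
Op 1: a = malloc(10) -> a = 0; heap: [0-9 ALLOC][10-45 FREE]
Op 2: free(a) -> (freed a); heap: [0-45 FREE]
Op 3: b = malloc(11) -> b = 0; heap: [0-10 ALLOC][11-45 FREE]
Op 4: free(b) -> (freed b); heap: [0-45 FREE]
Op 5: c = malloc(7) -> c = 0; heap: [0-6 ALLOC][7-45 FREE]
Op 6: free(c) -> (freed c); heap: [0-45 FREE]
Op 7: d = malloc(2) -> d = 0; heap: [0-1 ALLOC][2-45 FREE]
Op 8: e = malloc(10) -> e = 2; heap: [0-1 ALLOC][2-11 ALLOC][12-45 FREE]
malloc(5): first-fit scan over [0-1 ALLOC][2-11 ALLOC][12-45 FREE] -> 12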